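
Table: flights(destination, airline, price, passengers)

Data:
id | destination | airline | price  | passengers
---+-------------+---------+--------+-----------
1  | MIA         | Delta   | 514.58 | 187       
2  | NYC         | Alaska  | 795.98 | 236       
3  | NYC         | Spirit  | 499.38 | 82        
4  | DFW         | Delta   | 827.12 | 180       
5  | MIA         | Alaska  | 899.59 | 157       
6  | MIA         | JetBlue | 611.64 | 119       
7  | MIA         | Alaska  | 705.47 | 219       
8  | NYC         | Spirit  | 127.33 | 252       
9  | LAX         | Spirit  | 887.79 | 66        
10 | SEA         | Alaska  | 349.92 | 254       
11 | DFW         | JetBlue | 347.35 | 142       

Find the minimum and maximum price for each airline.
SELECT airline, MIN(price), MAX(price)
FROM flights
GROUP BY airline

Result:
  Alaska: min=349.92, max=899.59
  Delta: min=514.58, max=827.12
  JetBlue: min=347.35, max=611.64
  Spirit: min=127.33, max=887.79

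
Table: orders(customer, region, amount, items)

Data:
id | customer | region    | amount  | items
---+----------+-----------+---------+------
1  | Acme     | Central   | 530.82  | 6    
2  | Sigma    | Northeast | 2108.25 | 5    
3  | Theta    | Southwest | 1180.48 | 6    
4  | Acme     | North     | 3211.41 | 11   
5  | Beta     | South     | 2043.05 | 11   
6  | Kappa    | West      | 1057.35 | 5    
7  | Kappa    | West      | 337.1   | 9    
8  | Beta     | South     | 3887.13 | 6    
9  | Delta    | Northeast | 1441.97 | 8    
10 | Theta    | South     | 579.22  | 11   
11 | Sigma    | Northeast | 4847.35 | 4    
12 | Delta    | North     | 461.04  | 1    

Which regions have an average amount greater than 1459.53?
SELECT region, AVG(amount)
FROM orders
GROUP BY region
HAVING AVG(amount) > 1459.53

Result:
  North: avg=1836.23
  Northeast: avg=2799.19
  South: avg=2169.80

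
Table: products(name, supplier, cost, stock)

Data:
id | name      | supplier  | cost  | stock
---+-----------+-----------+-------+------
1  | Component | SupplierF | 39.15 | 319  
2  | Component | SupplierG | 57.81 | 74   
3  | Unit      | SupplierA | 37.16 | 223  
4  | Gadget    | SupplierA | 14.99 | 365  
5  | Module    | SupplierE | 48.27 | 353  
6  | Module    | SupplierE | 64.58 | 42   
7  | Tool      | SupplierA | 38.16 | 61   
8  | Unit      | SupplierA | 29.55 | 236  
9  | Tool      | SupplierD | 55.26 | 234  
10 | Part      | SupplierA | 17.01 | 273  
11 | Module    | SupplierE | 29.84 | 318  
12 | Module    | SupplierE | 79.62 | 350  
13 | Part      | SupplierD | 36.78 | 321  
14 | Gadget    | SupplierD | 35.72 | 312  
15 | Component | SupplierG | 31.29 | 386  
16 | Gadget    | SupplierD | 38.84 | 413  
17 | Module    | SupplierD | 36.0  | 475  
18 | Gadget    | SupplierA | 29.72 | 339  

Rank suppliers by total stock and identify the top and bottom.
SELECT supplier, SUM(stock)
FROM products
GROUP BY supplier
ORDER BY SUM(stock)

All groups:
  SupplierF: 319
  SupplierG: 460
  SupplierE: 1063
  SupplierA: 1497
  SupplierD: 1755

Highest: SupplierD (1755)
Lowest: SupplierF (319)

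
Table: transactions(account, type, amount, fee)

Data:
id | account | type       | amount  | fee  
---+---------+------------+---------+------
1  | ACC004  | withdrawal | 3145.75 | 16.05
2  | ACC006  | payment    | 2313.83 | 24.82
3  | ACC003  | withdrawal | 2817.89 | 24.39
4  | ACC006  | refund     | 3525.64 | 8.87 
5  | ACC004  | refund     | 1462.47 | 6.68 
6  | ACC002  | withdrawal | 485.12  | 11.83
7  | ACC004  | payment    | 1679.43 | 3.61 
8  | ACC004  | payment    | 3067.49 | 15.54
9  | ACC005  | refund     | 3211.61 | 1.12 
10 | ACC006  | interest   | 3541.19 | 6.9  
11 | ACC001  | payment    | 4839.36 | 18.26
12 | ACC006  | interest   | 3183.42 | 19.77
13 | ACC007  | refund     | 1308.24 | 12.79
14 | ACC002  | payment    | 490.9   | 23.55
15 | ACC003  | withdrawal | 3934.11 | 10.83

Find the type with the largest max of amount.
SELECT type, MAX(amount) as val
FROM transactions
GROUP BY type
ORDER BY val DESC
LIMIT 1

Result: payment with max(amount) = 4839.36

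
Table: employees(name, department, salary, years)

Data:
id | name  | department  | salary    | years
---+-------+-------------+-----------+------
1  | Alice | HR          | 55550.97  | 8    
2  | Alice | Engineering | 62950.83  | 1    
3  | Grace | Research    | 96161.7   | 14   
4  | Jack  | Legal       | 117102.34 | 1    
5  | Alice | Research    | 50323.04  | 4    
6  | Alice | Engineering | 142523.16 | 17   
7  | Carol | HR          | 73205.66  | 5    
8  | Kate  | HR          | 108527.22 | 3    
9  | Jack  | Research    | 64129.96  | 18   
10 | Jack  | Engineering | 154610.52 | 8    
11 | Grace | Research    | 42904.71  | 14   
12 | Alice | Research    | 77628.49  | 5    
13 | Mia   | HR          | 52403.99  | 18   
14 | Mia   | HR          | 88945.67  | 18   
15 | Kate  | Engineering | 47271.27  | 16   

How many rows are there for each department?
SELECT department, COUNT(*) as count
FROM employees
GROUP BY department

Result:
  Engineering: 4
  HR: 5
  Legal: 1
  Research: 5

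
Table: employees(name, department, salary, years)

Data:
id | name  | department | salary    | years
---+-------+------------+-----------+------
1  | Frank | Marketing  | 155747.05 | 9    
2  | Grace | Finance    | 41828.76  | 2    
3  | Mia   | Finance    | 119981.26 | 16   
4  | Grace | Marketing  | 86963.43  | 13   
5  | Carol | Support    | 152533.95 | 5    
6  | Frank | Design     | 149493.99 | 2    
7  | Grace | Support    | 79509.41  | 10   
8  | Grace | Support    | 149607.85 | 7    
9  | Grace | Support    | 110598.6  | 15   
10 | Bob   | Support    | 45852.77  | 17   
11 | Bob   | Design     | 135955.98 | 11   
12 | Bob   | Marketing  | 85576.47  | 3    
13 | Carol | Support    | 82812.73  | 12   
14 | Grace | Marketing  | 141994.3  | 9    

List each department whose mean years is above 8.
SELECT department, AVG(years)
FROM employees
GROUP BY department
HAVING AVG(years) > 8

Result:
  Finance: avg=9.00
  Marketing: avg=8.50
  Support: avg=11.00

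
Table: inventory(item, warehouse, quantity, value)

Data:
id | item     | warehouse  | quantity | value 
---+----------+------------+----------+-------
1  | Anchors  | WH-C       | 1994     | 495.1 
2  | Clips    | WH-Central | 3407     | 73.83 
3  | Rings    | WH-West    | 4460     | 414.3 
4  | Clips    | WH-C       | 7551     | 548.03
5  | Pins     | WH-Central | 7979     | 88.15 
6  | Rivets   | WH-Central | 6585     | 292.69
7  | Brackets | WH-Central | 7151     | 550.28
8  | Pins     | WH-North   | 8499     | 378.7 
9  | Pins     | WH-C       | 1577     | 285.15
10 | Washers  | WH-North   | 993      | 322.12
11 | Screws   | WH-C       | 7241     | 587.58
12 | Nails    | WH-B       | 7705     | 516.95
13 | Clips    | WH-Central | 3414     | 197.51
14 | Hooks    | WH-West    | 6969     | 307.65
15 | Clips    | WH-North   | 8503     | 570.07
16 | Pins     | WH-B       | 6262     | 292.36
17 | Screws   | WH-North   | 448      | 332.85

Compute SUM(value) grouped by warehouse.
SELECT warehouse, SUM(value) as result
FROM inventory
GROUP BY warehouse

Result:
  WH-B: 809.31
  WH-C: 1915.86
  WH-Central: 1202.46
  WH-North: 1603.74
  WH-West: 721.95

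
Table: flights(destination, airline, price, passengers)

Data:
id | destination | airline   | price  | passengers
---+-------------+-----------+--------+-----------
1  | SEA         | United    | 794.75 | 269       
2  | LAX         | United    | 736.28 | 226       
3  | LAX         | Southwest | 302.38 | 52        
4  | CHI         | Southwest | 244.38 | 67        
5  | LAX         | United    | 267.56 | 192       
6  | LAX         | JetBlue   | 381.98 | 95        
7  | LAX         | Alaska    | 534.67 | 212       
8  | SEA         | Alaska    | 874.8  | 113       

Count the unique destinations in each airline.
SELECT airline, COUNT(DISTINCT destination)
FROM flights
GROUP BY airline

Result:
  Alaska: 2 distinct
  JetBlue: 1 distinct
  Southwest: 2 distinct
  United: 2 distinct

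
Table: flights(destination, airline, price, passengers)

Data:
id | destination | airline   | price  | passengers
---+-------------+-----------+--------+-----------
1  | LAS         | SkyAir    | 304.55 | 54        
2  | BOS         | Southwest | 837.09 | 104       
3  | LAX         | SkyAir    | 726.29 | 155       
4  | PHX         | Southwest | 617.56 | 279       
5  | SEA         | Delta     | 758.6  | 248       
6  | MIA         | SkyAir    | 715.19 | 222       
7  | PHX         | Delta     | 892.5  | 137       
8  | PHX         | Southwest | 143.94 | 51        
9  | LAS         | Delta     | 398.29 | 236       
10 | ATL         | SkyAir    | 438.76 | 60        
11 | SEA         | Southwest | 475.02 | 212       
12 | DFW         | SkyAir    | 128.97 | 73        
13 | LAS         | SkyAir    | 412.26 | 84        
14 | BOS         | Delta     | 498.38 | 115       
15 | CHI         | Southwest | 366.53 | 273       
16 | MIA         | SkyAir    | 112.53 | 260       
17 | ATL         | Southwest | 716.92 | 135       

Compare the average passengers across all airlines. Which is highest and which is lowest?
SELECT airline, AVG(passengers)
FROM flights
GROUP BY airline
ORDER BY AVG(passengers)

All groups:
  SkyAir: 129.71
  Southwest: 175.67
  Delta: 184.00

Highest: Delta (184.00)
Lowest: SkyAir (129.71)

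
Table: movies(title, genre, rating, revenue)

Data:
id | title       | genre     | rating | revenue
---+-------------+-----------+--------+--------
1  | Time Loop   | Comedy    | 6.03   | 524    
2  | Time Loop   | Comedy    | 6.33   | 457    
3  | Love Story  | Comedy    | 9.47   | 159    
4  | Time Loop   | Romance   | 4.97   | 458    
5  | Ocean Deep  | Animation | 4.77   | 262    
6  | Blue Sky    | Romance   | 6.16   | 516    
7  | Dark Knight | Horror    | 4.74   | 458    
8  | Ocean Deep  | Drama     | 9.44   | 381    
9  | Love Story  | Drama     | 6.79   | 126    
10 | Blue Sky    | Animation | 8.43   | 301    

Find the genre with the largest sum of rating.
SELECT genre, SUM(rating) as val
FROM movies
GROUP BY genre
ORDER BY val DESC
LIMIT 1

Result: Comedy with sum(rating) = 21.83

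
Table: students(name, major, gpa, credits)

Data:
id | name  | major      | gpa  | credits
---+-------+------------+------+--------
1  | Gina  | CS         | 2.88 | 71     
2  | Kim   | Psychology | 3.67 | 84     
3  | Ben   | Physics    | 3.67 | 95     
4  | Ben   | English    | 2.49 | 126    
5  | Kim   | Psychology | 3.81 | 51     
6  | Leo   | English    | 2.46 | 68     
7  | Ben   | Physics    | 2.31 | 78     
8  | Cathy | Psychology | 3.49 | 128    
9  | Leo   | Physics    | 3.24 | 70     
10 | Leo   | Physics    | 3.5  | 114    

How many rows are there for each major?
SELECT major, COUNT(*) as count
FROM students
GROUP BY major

Result:
  CS: 1
  English: 2
  Physics: 4
  Psychology: 3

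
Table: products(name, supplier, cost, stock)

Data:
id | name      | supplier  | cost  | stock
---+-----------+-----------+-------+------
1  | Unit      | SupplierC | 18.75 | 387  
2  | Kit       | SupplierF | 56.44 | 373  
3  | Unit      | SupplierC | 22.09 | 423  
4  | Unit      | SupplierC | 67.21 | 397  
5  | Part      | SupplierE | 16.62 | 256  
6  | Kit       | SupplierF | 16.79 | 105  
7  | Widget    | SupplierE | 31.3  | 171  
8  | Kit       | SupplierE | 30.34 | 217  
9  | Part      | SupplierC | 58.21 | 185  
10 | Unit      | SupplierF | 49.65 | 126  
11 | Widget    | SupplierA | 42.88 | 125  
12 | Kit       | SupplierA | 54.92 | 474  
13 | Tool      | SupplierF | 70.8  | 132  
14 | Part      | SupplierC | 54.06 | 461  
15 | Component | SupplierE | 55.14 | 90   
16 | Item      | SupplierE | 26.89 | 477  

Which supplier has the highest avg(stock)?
SELECT supplier, AVG(stock) as val
FROM products
GROUP BY supplier
ORDER BY val DESC
LIMIT 1

Result: SupplierC with avg(stock) = 370.60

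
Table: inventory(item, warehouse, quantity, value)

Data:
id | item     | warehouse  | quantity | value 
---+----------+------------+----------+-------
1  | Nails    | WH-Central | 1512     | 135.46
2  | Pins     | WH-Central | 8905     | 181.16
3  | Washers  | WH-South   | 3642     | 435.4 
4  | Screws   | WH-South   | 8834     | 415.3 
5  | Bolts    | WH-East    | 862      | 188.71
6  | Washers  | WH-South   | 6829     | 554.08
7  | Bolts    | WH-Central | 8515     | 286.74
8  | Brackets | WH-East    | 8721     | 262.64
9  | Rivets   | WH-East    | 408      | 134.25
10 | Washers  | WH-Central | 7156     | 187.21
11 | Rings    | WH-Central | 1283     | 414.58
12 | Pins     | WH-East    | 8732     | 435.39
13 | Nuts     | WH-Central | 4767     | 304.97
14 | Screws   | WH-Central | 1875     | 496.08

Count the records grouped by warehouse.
SELECT warehouse, COUNT(*) as count
FROM inventory
GROUP BY warehouse

Result:
  WH-Central: 7
  WH-East: 4
  WH-South: 3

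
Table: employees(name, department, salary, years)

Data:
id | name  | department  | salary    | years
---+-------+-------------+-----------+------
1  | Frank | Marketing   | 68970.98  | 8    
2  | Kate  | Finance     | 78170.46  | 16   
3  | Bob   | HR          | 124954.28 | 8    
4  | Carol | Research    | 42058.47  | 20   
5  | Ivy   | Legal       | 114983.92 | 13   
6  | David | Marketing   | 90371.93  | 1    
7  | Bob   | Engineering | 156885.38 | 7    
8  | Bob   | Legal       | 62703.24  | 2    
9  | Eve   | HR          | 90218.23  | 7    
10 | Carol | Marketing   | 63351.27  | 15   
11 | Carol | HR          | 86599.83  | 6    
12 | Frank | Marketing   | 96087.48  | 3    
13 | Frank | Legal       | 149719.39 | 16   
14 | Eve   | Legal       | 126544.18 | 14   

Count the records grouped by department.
SELECT department, COUNT(*) as count
FROM employees
GROUP BY department

Result:
  Engineering: 1
  Finance: 1
  HR: 3
  Legal: 4
  Marketing: 4
  Research: 1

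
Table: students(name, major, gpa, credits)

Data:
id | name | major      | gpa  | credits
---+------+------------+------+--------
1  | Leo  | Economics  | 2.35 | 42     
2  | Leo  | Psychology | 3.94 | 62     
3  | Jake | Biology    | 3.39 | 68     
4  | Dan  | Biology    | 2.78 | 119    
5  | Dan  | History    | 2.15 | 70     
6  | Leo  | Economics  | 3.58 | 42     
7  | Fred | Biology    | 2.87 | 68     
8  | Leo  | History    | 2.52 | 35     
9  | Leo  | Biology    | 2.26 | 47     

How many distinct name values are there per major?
SELECT major, COUNT(DISTINCT name)
FROM students
GROUP BY major

Result:
  Biology: 4 distinct
  Economics: 1 distinct
  History: 2 distinct
  Psychology: 1 distinct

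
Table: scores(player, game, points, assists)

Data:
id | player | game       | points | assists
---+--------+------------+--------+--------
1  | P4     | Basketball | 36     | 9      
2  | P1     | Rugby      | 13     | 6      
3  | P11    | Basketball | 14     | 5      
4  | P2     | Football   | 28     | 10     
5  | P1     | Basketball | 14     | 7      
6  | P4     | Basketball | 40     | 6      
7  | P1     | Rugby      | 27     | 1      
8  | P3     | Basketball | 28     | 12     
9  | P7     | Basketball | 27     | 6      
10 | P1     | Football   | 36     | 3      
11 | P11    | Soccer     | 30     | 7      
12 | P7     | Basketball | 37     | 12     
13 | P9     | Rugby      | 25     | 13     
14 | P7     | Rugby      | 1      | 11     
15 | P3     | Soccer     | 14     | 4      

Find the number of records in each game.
SELECT game, COUNT(*) as count
FROM scores
GROUP BY game

Result:
  Basketball: 7
  Football: 2
  Rugby: 4
  Soccer: 2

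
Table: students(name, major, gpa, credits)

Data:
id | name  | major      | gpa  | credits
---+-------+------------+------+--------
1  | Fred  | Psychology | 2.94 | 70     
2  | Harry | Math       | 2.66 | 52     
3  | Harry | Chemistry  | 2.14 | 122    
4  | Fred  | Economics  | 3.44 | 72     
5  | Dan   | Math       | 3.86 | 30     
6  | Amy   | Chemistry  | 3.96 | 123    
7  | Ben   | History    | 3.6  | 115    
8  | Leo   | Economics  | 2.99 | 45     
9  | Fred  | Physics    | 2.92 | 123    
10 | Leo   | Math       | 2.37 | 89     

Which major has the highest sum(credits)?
SELECT major, SUM(credits) as val
FROM students
GROUP BY major
ORDER BY val DESC
LIMIT 1

Result: Chemistry with sum(credits) = 245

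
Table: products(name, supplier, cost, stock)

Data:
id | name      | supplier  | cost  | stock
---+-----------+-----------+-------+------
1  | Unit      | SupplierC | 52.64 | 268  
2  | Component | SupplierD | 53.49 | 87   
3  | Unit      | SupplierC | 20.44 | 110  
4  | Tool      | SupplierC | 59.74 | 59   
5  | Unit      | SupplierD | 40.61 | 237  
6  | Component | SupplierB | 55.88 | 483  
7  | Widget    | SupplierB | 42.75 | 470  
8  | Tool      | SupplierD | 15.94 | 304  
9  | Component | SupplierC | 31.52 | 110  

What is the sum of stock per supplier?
SELECT supplier, SUM(stock) as result
FROM products
GROUP BY supplier

Result:
  SupplierB: 953
  SupplierC: 547
  SupplierD: 628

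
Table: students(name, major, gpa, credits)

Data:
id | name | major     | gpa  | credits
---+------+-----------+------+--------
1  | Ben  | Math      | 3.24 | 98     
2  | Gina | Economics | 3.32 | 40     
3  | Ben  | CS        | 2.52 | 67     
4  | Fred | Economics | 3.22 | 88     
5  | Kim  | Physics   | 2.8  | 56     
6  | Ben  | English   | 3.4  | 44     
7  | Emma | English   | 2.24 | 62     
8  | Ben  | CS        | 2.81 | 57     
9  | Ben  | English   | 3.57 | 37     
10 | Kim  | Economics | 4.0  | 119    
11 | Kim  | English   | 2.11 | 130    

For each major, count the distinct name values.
SELECT major, COUNT(DISTINCT name)
FROM students
GROUP BY major

Result:
  CS: 1 distinct
  Economics: 3 distinct
  English: 3 distinct
  Math: 1 distinct
  Physics: 1 distinct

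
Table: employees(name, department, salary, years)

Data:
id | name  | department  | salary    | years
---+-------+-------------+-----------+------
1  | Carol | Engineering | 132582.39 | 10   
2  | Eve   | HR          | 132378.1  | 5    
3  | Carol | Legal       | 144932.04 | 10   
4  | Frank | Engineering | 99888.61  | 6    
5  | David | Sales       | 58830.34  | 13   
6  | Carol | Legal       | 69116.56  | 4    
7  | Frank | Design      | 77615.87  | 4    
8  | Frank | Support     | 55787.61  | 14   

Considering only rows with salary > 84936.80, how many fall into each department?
SELECT department, COUNT(*)
FROM employees
WHERE salary > 84936.80
GROUP BY department

Note: WHERE filters rows before grouping.

Result:
  Engineering: 2
  HR: 1
  Legal: 1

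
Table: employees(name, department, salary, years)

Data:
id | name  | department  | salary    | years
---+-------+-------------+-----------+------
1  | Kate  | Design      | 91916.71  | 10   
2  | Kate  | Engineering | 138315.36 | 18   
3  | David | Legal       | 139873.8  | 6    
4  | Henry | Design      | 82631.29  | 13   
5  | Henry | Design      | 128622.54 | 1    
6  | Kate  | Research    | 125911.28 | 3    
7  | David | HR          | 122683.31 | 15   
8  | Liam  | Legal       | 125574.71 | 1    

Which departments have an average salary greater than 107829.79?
SELECT department, AVG(salary)
FROM employees
GROUP BY department
HAVING AVG(salary) > 107829.79

Result:
  Engineering: avg=138315.36
  HR: avg=122683.31
  Legal: avg=132724.26
  Research: avg=125911.28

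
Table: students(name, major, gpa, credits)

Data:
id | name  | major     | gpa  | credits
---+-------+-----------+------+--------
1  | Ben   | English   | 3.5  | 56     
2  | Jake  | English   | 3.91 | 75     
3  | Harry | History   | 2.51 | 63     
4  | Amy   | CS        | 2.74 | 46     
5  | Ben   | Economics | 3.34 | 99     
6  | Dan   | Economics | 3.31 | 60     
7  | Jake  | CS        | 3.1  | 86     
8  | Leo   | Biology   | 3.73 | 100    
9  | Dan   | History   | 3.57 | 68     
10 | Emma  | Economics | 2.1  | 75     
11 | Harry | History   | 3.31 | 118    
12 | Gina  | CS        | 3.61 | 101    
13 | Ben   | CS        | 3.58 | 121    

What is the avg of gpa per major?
SELECT major, AVG(gpa) as result
FROM students
GROUP BY major

Result:
  Biology: 3.73
  CS: 3.26
  Economics: 2.92
  English: 3.71
  History: 3.13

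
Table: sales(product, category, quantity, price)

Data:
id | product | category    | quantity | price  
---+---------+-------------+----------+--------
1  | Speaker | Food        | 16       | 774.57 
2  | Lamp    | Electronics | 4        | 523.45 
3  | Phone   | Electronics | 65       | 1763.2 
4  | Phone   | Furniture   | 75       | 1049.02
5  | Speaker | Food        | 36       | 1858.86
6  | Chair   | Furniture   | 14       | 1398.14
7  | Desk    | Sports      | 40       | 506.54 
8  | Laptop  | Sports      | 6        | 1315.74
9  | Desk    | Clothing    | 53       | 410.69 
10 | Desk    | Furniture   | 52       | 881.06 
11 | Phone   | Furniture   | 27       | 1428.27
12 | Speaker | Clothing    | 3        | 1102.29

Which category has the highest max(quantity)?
SELECT category, MAX(quantity) as val
FROM sales
GROUP BY category
ORDER BY val DESC
LIMIT 1

Result: Furniture with max(quantity) = 75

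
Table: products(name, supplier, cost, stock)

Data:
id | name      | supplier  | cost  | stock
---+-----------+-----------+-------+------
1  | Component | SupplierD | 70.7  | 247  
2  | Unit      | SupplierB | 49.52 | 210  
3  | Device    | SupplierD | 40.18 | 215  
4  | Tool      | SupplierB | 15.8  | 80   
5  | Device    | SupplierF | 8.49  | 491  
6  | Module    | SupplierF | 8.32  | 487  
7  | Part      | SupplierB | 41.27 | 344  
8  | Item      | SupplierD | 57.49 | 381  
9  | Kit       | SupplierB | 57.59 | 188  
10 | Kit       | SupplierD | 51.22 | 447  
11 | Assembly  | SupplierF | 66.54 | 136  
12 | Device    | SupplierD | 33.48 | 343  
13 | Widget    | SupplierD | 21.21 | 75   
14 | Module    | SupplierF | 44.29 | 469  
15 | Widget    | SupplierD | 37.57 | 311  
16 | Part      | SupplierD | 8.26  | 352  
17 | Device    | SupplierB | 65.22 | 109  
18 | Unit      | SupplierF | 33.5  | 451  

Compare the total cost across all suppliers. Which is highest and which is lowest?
SELECT supplier, SUM(cost)
FROM products
GROUP BY supplier
ORDER BY SUM(cost)

All groups:
  SupplierF: 161.14
  SupplierB: 229.40
  SupplierD: 320.11

Highest: SupplierD (320.11)
Lowest: SupplierF (161.14)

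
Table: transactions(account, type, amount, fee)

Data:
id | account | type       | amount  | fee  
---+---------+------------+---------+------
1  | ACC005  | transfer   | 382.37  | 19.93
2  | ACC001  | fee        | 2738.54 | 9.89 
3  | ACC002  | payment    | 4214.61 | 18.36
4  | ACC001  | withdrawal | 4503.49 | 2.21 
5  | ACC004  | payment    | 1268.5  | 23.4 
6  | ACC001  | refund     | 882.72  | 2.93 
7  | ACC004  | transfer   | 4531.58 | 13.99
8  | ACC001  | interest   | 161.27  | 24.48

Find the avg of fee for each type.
SELECT type, AVG(fee) as result
FROM transactions
GROUP BY type

Result:
  fee: 9.89
  interest: 24.48
  payment: 20.88
  refund: 2.93
  transfer: 16.96
  withdrawal: 2.21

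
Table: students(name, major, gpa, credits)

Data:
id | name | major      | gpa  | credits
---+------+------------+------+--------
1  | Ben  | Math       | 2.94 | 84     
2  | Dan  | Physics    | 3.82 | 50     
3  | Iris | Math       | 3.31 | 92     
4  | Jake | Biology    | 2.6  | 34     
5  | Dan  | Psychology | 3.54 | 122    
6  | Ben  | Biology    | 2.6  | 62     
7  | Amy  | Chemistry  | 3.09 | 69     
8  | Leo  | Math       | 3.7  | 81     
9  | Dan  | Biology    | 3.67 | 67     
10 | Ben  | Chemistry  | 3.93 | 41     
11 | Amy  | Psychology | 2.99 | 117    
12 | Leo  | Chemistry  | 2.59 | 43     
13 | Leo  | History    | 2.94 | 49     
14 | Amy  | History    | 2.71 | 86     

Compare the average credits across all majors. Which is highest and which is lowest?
SELECT major, AVG(credits)
FROM students
GROUP BY major
ORDER BY AVG(credits)

All groups:
  Physics: 50.00
  Chemistry: 51.00
  Biology: 54.33
  History: 67.50
  Math: 85.67
  Psychology: 119.50

Highest: Psychology (119.50)
Lowest: Physics (50.00)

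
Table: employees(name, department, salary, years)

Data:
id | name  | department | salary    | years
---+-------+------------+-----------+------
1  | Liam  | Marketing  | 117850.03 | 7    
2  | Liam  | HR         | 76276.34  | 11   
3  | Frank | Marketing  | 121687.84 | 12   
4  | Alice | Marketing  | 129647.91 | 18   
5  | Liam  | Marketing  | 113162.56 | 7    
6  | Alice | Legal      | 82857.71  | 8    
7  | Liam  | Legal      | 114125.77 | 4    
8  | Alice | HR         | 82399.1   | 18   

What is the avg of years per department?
SELECT department, AVG(years) as result
FROM employees
GROUP BY department

Result:
  HR: 14.50
  Legal: 6.00
  Marketing: 11.00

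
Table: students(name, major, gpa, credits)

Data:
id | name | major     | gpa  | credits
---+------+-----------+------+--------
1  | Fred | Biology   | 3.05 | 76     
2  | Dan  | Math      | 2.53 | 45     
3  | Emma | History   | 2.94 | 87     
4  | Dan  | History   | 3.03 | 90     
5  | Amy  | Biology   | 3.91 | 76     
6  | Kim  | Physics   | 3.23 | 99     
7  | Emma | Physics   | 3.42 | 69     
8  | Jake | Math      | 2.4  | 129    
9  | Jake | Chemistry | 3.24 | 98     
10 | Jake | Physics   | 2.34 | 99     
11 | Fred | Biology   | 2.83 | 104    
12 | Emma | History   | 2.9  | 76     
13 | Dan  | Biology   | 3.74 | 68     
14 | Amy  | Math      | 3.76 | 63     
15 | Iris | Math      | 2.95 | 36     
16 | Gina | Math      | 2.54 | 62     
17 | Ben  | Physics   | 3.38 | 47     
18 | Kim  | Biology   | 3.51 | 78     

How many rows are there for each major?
SELECT major, COUNT(*) as count
FROM students
GROUP BY major

Result:
  Biology: 5
  Chemistry: 1
  History: 3
  Math: 5
  Physics: 4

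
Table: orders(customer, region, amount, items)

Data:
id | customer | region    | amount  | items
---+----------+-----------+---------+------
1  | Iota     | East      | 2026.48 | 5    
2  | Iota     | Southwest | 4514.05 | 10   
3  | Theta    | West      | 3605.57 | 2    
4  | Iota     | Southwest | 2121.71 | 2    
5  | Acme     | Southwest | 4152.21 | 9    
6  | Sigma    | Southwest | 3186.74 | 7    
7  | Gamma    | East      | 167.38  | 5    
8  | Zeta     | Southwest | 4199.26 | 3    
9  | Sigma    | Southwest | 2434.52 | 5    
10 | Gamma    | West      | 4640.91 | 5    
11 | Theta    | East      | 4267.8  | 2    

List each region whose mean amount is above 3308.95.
SELECT region, AVG(amount)
FROM orders
GROUP BY region
HAVING AVG(amount) > 3308.95

Result:
  Southwest: avg=3434.75
  West: avg=4123.24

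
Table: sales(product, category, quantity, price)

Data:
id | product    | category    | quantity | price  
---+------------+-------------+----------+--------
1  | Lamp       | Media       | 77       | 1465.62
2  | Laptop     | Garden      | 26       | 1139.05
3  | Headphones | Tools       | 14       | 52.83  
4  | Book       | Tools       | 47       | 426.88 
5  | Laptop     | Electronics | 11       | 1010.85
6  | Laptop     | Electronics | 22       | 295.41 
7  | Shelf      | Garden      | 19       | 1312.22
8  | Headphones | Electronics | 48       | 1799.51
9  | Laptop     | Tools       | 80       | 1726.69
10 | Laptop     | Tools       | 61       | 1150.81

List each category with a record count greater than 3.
SELECT category, COUNT(*) as cnt
FROM sales
GROUP BY category
HAVING COUNT(*) > 3

Result:
  Tools: 4

Note: HAVING filters groups after aggregation, WHERE filters rows before.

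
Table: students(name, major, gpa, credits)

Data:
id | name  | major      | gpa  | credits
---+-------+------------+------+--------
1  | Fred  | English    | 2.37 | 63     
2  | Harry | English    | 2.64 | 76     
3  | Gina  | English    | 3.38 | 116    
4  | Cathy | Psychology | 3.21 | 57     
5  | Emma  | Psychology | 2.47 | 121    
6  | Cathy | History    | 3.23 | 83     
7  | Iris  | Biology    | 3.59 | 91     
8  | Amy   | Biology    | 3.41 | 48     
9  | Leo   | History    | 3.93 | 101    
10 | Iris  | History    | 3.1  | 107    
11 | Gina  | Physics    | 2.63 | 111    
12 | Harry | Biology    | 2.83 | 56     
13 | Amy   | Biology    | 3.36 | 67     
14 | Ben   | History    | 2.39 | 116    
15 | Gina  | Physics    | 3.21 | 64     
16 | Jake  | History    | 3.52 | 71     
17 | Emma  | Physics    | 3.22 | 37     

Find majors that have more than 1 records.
SELECT major, COUNT(*) as cnt
FROM students
GROUP BY major
HAVING COUNT(*) > 1

Result:
  Biology: 4
  English: 3
  History: 5
  Physics: 3
  Psychology: 2

Note: HAVING filters groups after aggregation, WHERE filters rows before.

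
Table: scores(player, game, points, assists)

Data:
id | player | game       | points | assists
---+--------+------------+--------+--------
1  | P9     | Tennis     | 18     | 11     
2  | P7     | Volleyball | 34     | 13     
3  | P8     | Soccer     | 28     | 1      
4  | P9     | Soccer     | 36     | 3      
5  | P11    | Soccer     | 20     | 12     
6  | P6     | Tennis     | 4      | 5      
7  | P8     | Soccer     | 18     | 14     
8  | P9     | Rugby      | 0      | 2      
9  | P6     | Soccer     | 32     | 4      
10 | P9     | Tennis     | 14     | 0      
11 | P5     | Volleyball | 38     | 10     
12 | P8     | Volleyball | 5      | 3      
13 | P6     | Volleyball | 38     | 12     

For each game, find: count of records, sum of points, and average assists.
SELECT game,
       COUNT(*) as cnt,
       SUM(points) as total_points,
       AVG(assists) as avg_assists
FROM scores
GROUP BY game

Result:
  Rugby: 1 records, 0 total points, 2.00 avg assists
  Soccer: 5 records, 134 total points, 6.80 avg assists
  Tennis: 3 records, 36 total points, 5.33 avg assists
  Volleyball: 4 records, 115 total points, 9.50 avg assists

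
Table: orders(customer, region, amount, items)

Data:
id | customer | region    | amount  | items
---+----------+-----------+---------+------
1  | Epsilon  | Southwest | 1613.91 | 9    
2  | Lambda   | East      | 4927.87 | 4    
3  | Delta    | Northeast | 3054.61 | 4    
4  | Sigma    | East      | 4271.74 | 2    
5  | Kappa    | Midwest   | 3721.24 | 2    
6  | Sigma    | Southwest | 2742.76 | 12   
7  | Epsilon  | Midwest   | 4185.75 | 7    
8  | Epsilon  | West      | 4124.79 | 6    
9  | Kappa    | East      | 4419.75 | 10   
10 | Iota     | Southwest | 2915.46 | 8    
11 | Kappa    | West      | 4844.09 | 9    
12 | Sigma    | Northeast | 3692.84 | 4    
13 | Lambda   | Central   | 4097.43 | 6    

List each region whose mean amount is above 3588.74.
SELECT region, AVG(amount)
FROM orders
GROUP BY region
HAVING AVG(amount) > 3588.74

Result:
  Central: avg=4097.43
  East: avg=4539.79
  Midwest: avg=3953.50
  West: avg=4484.44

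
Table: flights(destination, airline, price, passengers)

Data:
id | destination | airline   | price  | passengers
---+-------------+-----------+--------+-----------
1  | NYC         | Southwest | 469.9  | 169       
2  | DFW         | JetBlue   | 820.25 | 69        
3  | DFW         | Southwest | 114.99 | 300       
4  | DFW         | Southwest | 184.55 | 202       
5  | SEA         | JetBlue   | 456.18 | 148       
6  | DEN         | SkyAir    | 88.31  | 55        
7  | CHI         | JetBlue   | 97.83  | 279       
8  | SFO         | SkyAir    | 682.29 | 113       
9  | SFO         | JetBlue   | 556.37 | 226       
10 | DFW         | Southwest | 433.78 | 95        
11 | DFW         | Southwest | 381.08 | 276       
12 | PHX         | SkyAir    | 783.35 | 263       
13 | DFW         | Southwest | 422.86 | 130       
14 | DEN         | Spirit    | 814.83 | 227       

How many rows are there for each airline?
SELECT airline, COUNT(*) as count
FROM flights
GROUP BY airline

Result:
  JetBlue: 4
  SkyAir: 3
  Southwest: 6
  Spirit: 1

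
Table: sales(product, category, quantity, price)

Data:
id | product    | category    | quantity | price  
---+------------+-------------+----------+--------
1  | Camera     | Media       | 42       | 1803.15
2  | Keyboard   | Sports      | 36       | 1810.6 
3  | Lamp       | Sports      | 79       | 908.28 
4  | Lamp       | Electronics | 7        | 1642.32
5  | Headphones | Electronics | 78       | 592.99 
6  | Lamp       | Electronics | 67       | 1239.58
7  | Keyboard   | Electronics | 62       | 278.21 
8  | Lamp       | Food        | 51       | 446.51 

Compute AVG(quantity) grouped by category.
SELECT category, AVG(quantity) as result
FROM sales
GROUP BY category

Result:
  Electronics: 53.50
  Food: 51.00
  Media: 42.00
  Sports: 57.50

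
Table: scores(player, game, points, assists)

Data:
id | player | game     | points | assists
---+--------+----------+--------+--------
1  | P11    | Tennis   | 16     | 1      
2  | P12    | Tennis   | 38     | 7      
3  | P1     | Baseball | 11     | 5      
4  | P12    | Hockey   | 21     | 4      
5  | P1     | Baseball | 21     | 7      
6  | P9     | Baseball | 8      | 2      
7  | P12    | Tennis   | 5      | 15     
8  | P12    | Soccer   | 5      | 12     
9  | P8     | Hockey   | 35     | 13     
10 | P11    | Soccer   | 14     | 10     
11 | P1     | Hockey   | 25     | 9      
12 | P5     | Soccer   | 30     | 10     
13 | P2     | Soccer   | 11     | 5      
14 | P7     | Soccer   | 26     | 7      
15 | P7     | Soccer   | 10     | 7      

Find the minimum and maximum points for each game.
SELECT game, MIN(points), MAX(points)
FROM scores
GROUP BY game

Result:
  Baseball: min=8, max=21
  Hockey: min=21, max=35
  Soccer: min=5, max=30
  Tennis: min=5, max=38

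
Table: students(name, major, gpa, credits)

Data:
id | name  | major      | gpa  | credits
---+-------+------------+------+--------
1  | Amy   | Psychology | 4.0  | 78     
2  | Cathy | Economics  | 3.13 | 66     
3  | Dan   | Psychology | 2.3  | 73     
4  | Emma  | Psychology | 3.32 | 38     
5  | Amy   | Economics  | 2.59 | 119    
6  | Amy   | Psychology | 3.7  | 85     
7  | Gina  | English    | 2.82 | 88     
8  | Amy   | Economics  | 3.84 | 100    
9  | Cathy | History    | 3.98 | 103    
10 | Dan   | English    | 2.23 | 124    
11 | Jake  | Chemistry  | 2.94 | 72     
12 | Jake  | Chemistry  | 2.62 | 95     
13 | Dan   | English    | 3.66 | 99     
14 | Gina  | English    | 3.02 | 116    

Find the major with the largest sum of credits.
SELECT major, SUM(credits) as val
FROM students
GROUP BY major
ORDER BY val DESC
LIMIT 1

Result: English with sum(credits) = 427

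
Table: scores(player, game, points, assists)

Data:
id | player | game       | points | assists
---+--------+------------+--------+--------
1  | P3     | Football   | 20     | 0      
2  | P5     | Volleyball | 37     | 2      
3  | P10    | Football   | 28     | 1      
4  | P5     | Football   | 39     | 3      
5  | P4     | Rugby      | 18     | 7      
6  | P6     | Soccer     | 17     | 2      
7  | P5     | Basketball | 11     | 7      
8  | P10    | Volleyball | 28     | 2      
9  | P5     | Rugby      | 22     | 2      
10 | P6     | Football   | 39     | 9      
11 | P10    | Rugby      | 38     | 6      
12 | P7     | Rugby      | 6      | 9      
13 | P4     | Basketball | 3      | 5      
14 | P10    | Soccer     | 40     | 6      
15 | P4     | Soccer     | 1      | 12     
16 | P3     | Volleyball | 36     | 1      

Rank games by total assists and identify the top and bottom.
SELECT game, SUM(assists)
FROM scores
GROUP BY game
ORDER BY SUM(assists)

All groups:
  Volleyball: 5
  Basketball: 12
  Football: 13
  Soccer: 20
  Rugby: 24

Highest: Rugby (24)
Lowest: Volleyball (5)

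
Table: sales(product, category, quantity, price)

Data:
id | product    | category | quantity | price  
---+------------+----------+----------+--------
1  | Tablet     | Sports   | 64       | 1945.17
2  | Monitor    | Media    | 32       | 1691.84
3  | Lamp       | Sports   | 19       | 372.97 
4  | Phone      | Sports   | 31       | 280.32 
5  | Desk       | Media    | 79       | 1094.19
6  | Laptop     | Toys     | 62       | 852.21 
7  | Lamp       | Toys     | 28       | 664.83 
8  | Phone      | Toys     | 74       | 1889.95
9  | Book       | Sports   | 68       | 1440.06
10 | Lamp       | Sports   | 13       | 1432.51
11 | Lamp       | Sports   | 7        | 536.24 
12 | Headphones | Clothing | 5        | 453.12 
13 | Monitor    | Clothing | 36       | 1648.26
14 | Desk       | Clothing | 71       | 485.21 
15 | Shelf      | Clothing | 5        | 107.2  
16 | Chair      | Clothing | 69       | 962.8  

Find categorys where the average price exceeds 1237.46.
SELECT category, AVG(price)
FROM sales
GROUP BY category
HAVING AVG(price) > 1237.46

Result:
  Media: avg=1393.02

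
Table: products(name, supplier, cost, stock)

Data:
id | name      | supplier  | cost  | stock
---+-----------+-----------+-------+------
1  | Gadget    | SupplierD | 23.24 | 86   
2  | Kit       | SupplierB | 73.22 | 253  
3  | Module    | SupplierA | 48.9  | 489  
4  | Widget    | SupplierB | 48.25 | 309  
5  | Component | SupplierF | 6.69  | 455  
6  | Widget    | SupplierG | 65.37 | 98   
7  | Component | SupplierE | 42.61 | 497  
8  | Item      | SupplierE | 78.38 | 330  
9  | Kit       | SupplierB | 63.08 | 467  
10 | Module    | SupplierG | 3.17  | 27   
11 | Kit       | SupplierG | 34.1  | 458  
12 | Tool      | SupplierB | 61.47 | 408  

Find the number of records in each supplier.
SELECT supplier, COUNT(*) as count
FROM products
GROUP BY supplier

Result:
  SupplierA: 1
  SupplierB: 4
  SupplierD: 1
  SupplierE: 2
  SupplierF: 1
  SupplierG: 3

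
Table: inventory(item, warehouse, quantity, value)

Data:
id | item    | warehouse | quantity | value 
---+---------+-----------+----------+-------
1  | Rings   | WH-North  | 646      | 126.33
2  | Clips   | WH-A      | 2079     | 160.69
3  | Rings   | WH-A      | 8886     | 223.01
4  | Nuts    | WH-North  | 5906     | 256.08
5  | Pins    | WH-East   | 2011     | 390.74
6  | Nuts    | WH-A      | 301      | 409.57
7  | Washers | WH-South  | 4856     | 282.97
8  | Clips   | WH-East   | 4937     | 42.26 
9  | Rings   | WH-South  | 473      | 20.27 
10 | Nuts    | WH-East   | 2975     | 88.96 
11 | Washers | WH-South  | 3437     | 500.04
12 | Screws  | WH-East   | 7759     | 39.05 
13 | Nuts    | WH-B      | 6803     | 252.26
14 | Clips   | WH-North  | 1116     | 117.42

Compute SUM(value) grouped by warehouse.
SELECT warehouse, SUM(value) as result
FROM inventory
GROUP BY warehouse

Result:
  WH-A: 793.27
  WH-B: 252.26
  WH-East: 561.01
  WH-North: 499.83
  WH-South: 803.28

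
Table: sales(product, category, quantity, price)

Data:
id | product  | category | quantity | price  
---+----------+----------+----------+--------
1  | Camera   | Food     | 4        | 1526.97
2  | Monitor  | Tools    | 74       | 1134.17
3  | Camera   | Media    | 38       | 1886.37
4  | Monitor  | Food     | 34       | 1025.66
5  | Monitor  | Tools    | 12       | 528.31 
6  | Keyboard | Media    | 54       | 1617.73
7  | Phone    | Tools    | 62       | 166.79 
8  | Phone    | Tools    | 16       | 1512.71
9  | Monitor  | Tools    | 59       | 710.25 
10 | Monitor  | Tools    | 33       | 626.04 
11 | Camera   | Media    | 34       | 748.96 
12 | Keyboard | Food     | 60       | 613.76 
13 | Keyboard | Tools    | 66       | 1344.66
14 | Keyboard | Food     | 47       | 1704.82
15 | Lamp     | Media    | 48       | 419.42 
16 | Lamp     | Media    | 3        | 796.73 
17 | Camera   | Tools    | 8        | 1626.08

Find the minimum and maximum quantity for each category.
SELECT category, MIN(quantity), MAX(quantity)
FROM sales
GROUP BY category

Result:
  Food: min=4, max=60
  Media: min=3, max=54
  Tools: min=8, max=74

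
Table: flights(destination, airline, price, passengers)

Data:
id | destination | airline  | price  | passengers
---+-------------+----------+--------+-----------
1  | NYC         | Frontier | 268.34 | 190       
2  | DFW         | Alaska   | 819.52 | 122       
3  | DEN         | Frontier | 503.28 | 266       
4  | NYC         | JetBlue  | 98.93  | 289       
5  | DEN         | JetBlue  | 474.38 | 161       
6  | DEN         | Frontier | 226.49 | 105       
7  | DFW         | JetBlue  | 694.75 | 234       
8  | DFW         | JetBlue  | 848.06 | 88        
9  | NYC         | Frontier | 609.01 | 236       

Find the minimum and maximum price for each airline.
SELECT airline, MIN(price), MAX(price)
FROM flights
GROUP BY airline

Result:
  Alaska: min=819.52, max=819.52
  Frontier: min=226.49, max=609.01
  JetBlue: min=98.93, max=848.06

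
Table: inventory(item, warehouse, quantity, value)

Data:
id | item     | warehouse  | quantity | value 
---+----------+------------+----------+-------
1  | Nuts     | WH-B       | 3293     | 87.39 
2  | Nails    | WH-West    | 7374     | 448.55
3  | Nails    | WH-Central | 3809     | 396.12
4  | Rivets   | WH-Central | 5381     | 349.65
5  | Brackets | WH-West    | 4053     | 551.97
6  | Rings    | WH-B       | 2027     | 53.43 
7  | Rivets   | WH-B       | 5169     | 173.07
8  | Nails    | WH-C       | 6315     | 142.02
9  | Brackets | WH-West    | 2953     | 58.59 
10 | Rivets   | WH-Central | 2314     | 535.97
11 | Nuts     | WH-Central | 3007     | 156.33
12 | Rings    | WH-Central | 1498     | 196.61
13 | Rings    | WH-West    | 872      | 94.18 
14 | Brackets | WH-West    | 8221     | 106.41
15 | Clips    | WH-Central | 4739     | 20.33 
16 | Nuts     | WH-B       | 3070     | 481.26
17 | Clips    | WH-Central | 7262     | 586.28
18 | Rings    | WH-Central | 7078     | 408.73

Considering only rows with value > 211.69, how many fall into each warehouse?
SELECT warehouse, COUNT(*)
FROM inventory
WHERE value > 211.69
GROUP BY warehouse

Note: WHERE filters rows before grouping.

Result:
  WH-B: 1
  WH-Central: 5
  WH-West: 2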